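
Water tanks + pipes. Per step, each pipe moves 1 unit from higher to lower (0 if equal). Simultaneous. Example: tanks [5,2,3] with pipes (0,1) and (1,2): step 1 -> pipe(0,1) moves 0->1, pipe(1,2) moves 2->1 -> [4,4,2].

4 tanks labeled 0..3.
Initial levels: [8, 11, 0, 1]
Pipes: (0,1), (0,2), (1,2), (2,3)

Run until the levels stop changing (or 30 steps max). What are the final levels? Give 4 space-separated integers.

Answer: 5 5 6 4

Derivation:
Step 1: flows [1->0,0->2,1->2,3->2] -> levels [8 9 3 0]
Step 2: flows [1->0,0->2,1->2,2->3] -> levels [8 7 4 1]
Step 3: flows [0->1,0->2,1->2,2->3] -> levels [6 7 5 2]
Step 4: flows [1->0,0->2,1->2,2->3] -> levels [6 5 6 3]
Step 5: flows [0->1,0=2,2->1,2->3] -> levels [5 7 4 4]
Step 6: flows [1->0,0->2,1->2,2=3] -> levels [5 5 6 4]
Step 7: flows [0=1,2->0,2->1,2->3] -> levels [6 6 3 5]
Step 8: flows [0=1,0->2,1->2,3->2] -> levels [5 5 6 4]
  -> period-2 cycle: step 8 state = step 6 state; never stabilizes
  -> state at step 30: (30-6) mod 2 = 0, same as step 6 -> [5 5 6 4]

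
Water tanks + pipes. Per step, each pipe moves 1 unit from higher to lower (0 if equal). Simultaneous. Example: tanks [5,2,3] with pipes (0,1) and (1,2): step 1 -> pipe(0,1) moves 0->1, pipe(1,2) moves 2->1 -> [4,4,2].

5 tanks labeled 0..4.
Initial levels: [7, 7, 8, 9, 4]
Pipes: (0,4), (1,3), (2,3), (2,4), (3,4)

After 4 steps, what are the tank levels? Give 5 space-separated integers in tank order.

Step 1: flows [0->4,3->1,3->2,2->4,3->4] -> levels [6 8 8 6 7]
Step 2: flows [4->0,1->3,2->3,2->4,4->3] -> levels [7 7 6 9 6]
Step 3: flows [0->4,3->1,3->2,2=4,3->4] -> levels [6 8 7 6 8]
Step 4: flows [4->0,1->3,2->3,4->2,4->3] -> levels [7 7 7 9 5]

Answer: 7 7 7 9 5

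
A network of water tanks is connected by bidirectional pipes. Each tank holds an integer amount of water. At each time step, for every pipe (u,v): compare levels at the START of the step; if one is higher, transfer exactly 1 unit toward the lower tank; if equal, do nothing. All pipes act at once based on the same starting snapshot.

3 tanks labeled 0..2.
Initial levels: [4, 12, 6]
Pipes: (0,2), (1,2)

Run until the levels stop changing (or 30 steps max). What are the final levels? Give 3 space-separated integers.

Answer: 8 8 6

Derivation:
Step 1: flows [2->0,1->2] -> levels [5 11 6]
Step 2: flows [2->0,1->2] -> levels [6 10 6]
Step 3: flows [0=2,1->2] -> levels [6 9 7]
Step 4: flows [2->0,1->2] -> levels [7 8 7]
Step 5: flows [0=2,1->2] -> levels [7 7 8]
Step 6: flows [2->0,2->1] -> levels [8 8 6]
Step 7: flows [0->2,1->2] -> levels [7 7 8]
  -> period-2 cycle: step 7 state = step 5 state; never stabilizes
  -> state at step 30: (30-5) mod 2 = 1, same as step 6 -> [8 8 6]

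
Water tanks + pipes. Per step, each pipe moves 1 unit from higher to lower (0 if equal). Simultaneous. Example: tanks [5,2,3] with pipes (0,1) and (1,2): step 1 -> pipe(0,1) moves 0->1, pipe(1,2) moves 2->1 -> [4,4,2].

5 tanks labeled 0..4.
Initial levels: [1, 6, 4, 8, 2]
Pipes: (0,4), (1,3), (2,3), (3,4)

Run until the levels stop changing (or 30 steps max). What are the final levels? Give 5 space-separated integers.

Answer: 3 5 5 3 5

Derivation:
Step 1: flows [4->0,3->1,3->2,3->4] -> levels [2 7 5 5 2]
Step 2: flows [0=4,1->3,2=3,3->4] -> levels [2 6 5 5 3]
Step 3: flows [4->0,1->3,2=3,3->4] -> levels [3 5 5 5 3]
Step 4: flows [0=4,1=3,2=3,3->4] -> levels [3 5 5 4 4]
Step 5: flows [4->0,1->3,2->3,3=4] -> levels [4 4 4 6 3]
Step 6: flows [0->4,3->1,3->2,3->4] -> levels [3 5 5 3 5]
Step 7: flows [4->0,1->3,2->3,4->3] -> levels [4 4 4 6 3]
  -> period-2 cycle: step 7 state = step 5 state; never stabilizes
  -> state at step 30: (30-5) mod 2 = 1, same as step 6 -> [3 5 5 3 5]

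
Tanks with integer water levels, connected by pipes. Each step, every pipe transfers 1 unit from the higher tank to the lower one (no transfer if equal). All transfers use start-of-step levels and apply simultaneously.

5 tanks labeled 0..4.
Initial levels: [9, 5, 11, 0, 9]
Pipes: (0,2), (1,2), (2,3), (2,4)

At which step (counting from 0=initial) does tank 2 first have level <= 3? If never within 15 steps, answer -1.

Step 1: flows [2->0,2->1,2->3,2->4] -> levels [10 6 7 1 10]
Step 2: flows [0->2,2->1,2->3,4->2] -> levels [9 7 7 2 9]
Step 3: flows [0->2,1=2,2->3,4->2] -> levels [8 7 8 3 8]
Step 4: flows [0=2,2->1,2->3,2=4] -> levels [8 8 6 4 8]
Step 5: flows [0->2,1->2,2->3,4->2] -> levels [7 7 8 5 7]
Step 6: flows [2->0,2->1,2->3,2->4] -> levels [8 8 4 6 8]
Step 7: flows [0->2,1->2,3->2,4->2] -> levels [7 7 8 5 7]
  -> period-2 cycle (repeats step 5); tank 2 never drops to <=3
Tank 2 never reaches <=3 within 15 steps

Answer: -1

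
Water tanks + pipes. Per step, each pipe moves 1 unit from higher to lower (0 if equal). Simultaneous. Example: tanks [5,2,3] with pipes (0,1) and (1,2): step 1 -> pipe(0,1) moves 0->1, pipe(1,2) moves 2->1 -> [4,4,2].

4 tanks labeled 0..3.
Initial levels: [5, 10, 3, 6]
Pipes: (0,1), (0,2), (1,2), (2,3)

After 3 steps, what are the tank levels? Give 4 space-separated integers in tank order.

Step 1: flows [1->0,0->2,1->2,3->2] -> levels [5 8 6 5]
Step 2: flows [1->0,2->0,1->2,2->3] -> levels [7 6 5 6]
Step 3: flows [0->1,0->2,1->2,3->2] -> levels [5 6 8 5]

Answer: 5 6 8 5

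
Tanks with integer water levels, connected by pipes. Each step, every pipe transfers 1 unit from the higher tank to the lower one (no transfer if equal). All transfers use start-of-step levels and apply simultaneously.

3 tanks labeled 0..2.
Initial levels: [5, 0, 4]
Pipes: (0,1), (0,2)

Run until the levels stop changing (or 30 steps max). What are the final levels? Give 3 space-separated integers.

Answer: 3 3 3

Derivation:
Step 1: flows [0->1,0->2] -> levels [3 1 5]
Step 2: flows [0->1,2->0] -> levels [3 2 4]
Step 3: flows [0->1,2->0] -> levels [3 3 3]
Step 4: flows [0=1,0=2] -> levels [3 3 3]
  -> stable (no change)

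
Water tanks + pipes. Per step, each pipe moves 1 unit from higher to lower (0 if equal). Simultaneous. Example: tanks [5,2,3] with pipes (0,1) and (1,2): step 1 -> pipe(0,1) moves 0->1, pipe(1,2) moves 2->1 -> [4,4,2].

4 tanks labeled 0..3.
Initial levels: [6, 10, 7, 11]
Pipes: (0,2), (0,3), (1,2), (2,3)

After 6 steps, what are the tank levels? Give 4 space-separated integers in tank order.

Step 1: flows [2->0,3->0,1->2,3->2] -> levels [8 9 8 9]
Step 2: flows [0=2,3->0,1->2,3->2] -> levels [9 8 10 7]
Step 3: flows [2->0,0->3,2->1,2->3] -> levels [9 9 7 9]
Step 4: flows [0->2,0=3,1->2,3->2] -> levels [8 8 10 8]
Step 5: flows [2->0,0=3,2->1,2->3] -> levels [9 9 7 9]
  -> period-2 cycle: step 5 state = step 3 state
  -> state at step 6: (6-3) mod 2 = 1, same as step 4 -> [8 8 10 8]

Answer: 8 8 10 8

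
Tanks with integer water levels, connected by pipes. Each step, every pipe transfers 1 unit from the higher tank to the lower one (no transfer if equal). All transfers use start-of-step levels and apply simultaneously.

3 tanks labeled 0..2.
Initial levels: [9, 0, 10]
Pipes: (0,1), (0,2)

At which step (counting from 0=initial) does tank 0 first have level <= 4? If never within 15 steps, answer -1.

Step 1: flows [0->1,2->0] -> levels [9 1 9]
Step 2: flows [0->1,0=2] -> levels [8 2 9]
Step 3: flows [0->1,2->0] -> levels [8 3 8]
Step 4: flows [0->1,0=2] -> levels [7 4 8]
Step 5: flows [0->1,2->0] -> levels [7 5 7]
Step 6: flows [0->1,0=2] -> levels [6 6 7]
Step 7: flows [0=1,2->0] -> levels [7 6 6]
Step 8: flows [0->1,0->2] -> levels [5 7 7]
Step 9: flows [1->0,2->0] -> levels [7 6 6]
  -> period-2 cycle (repeats step 7); tank 0 never drops to <=4
Tank 0 never reaches <=4 within 15 steps

Answer: -1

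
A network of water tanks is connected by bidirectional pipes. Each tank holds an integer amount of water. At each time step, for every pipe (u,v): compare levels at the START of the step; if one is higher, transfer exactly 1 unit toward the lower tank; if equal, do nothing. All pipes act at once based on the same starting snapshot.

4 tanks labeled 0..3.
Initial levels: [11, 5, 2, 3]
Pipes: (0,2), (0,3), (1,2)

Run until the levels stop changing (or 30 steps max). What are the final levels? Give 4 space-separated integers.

Step 1: flows [0->2,0->3,1->2] -> levels [9 4 4 4]
Step 2: flows [0->2,0->3,1=2] -> levels [7 4 5 5]
Step 3: flows [0->2,0->3,2->1] -> levels [5 5 5 6]
Step 4: flows [0=2,3->0,1=2] -> levels [6 5 5 5]
Step 5: flows [0->2,0->3,1=2] -> levels [4 5 6 6]
Step 6: flows [2->0,3->0,2->1] -> levels [6 6 4 5]
Step 7: flows [0->2,0->3,1->2] -> levels [4 5 6 6]
  -> period-2 cycle: step 7 state = step 5 state; never stabilizes
  -> state at step 30: (30-5) mod 2 = 1, same as step 6 -> [6 6 4 5]

Answer: 6 6 4 5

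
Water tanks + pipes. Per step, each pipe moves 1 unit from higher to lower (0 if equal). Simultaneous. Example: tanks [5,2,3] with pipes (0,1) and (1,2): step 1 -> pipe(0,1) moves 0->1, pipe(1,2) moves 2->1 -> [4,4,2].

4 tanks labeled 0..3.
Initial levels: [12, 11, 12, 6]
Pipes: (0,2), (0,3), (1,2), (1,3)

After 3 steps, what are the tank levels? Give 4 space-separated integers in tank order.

Answer: 11 11 9 10

Derivation:
Step 1: flows [0=2,0->3,2->1,1->3] -> levels [11 11 11 8]
Step 2: flows [0=2,0->3,1=2,1->3] -> levels [10 10 11 10]
Step 3: flows [2->0,0=3,2->1,1=3] -> levels [11 11 9 10]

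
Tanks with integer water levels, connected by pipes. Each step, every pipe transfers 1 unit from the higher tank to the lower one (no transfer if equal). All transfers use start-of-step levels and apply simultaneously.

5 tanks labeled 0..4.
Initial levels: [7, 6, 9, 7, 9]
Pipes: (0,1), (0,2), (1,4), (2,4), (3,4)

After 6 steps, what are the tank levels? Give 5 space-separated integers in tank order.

Step 1: flows [0->1,2->0,4->1,2=4,4->3] -> levels [7 8 8 8 7]
Step 2: flows [1->0,2->0,1->4,2->4,3->4] -> levels [9 6 6 7 10]
Step 3: flows [0->1,0->2,4->1,4->2,4->3] -> levels [7 8 8 8 7]
  -> period-2 cycle: step 3 state = step 1 state
  -> state at step 6: (6-1) mod 2 = 1, same as step 2 -> [9 6 6 7 10]

Answer: 9 6 6 7 10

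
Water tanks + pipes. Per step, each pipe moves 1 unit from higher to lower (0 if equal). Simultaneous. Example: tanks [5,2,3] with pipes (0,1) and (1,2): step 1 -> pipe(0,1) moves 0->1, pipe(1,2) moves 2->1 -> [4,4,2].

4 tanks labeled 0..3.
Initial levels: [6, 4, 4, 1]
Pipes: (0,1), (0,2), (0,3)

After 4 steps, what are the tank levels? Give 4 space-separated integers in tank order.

Answer: 6 3 3 3

Derivation:
Step 1: flows [0->1,0->2,0->3] -> levels [3 5 5 2]
Step 2: flows [1->0,2->0,0->3] -> levels [4 4 4 3]
Step 3: flows [0=1,0=2,0->3] -> levels [3 4 4 4]
Step 4: flows [1->0,2->0,3->0] -> levels [6 3 3 3]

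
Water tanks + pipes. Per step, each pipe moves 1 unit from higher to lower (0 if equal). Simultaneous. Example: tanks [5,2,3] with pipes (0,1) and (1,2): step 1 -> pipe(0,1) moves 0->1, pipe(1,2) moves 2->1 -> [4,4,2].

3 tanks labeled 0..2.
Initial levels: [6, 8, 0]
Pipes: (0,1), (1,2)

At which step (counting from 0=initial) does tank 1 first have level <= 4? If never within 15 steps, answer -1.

Answer: 5

Derivation:
Step 1: flows [1->0,1->2] -> levels [7 6 1]
Step 2: flows [0->1,1->2] -> levels [6 6 2]
Step 3: flows [0=1,1->2] -> levels [6 5 3]
Step 4: flows [0->1,1->2] -> levels [5 5 4]
Step 5: flows [0=1,1->2] -> levels [5 4 5]
Tank 1 first reaches <=4 at step 5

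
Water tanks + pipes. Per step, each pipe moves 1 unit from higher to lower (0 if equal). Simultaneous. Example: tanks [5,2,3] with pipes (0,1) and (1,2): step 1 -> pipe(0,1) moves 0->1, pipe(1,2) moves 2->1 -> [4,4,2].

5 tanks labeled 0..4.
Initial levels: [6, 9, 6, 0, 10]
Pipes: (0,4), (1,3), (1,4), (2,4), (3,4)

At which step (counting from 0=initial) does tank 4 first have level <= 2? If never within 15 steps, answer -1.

Step 1: flows [4->0,1->3,4->1,4->2,4->3] -> levels [7 9 7 2 6]
Step 2: flows [0->4,1->3,1->4,2->4,4->3] -> levels [6 7 6 4 8]
Step 3: flows [4->0,1->3,4->1,4->2,4->3] -> levels [7 7 7 6 4]
Step 4: flows [0->4,1->3,1->4,2->4,3->4] -> levels [6 5 6 6 8]
Step 5: flows [4->0,3->1,4->1,4->2,4->3] -> levels [7 7 7 6 4]
  -> period-2 cycle (repeats step 3); tank 4 never drops to <=2
Tank 4 never reaches <=2 within 15 steps

Answer: -1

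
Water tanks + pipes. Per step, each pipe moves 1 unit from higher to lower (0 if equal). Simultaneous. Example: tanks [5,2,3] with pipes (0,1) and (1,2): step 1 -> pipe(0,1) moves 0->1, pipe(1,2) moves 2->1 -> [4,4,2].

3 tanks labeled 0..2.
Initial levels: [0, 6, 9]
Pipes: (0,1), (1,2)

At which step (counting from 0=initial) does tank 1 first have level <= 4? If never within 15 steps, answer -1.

Answer: -1

Derivation:
Step 1: flows [1->0,2->1] -> levels [1 6 8]
Step 2: flows [1->0,2->1] -> levels [2 6 7]
Step 3: flows [1->0,2->1] -> levels [3 6 6]
Step 4: flows [1->0,1=2] -> levels [4 5 6]
Step 5: flows [1->0,2->1] -> levels [5 5 5]
Step 6: flows [0=1,1=2] -> levels [5 5 5]
  -> stable; tank 1 stays at 5 > 4
Tank 1 never reaches <=4 within 15 steps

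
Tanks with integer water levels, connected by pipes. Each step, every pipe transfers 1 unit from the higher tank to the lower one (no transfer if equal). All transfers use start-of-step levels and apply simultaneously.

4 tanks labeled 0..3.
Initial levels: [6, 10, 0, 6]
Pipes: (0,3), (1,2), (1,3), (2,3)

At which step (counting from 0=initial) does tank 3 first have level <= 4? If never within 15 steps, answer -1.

Answer: 5

Derivation:
Step 1: flows [0=3,1->2,1->3,3->2] -> levels [6 8 2 6]
Step 2: flows [0=3,1->2,1->3,3->2] -> levels [6 6 4 6]
Step 3: flows [0=3,1->2,1=3,3->2] -> levels [6 5 6 5]
Step 4: flows [0->3,2->1,1=3,2->3] -> levels [5 6 4 7]
Step 5: flows [3->0,1->2,3->1,3->2] -> levels [6 6 6 4]
Tank 3 first reaches <=4 at step 5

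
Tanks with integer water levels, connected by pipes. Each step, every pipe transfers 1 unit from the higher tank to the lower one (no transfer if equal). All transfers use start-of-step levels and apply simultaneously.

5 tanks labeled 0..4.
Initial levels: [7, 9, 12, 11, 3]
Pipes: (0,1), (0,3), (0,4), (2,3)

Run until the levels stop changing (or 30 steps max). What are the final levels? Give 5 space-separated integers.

Step 1: flows [1->0,3->0,0->4,2->3] -> levels [8 8 11 11 4]
Step 2: flows [0=1,3->0,0->4,2=3] -> levels [8 8 11 10 5]
Step 3: flows [0=1,3->0,0->4,2->3] -> levels [8 8 10 10 6]
Step 4: flows [0=1,3->0,0->4,2=3] -> levels [8 8 10 9 7]
Step 5: flows [0=1,3->0,0->4,2->3] -> levels [8 8 9 9 8]
Step 6: flows [0=1,3->0,0=4,2=3] -> levels [9 8 9 8 8]
Step 7: flows [0->1,0->3,0->4,2->3] -> levels [6 9 8 10 9]
Step 8: flows [1->0,3->0,4->0,3->2] -> levels [9 8 9 8 8]
  -> period-2 cycle: step 8 state = step 6 state; never stabilizes
  -> state at step 30: (30-6) mod 2 = 0, same as step 6 -> [9 8 9 8 8]

Answer: 9 8 9 8 8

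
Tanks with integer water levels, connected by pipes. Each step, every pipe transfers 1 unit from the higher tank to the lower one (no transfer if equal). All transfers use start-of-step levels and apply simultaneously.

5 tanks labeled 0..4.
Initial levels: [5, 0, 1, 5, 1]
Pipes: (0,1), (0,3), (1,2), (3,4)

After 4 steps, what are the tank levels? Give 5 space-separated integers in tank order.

Step 1: flows [0->1,0=3,2->1,3->4] -> levels [4 2 0 4 2]
Step 2: flows [0->1,0=3,1->2,3->4] -> levels [3 2 1 3 3]
Step 3: flows [0->1,0=3,1->2,3=4] -> levels [2 2 2 3 3]
Step 4: flows [0=1,3->0,1=2,3=4] -> levels [3 2 2 2 3]

Answer: 3 2 2 2 3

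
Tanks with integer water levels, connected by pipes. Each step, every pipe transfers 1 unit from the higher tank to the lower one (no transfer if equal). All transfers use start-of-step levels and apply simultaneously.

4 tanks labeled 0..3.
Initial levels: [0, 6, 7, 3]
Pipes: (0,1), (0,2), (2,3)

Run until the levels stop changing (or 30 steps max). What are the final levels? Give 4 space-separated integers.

Step 1: flows [1->0,2->0,2->3] -> levels [2 5 5 4]
Step 2: flows [1->0,2->0,2->3] -> levels [4 4 3 5]
Step 3: flows [0=1,0->2,3->2] -> levels [3 4 5 4]
Step 4: flows [1->0,2->0,2->3] -> levels [5 3 3 5]
Step 5: flows [0->1,0->2,3->2] -> levels [3 4 5 4]
  -> period-2 cycle: step 5 state = step 3 state; never stabilizes
  -> state at step 30: (30-3) mod 2 = 1, same as step 4 -> [5 3 3 5]

Answer: 5 3 3 5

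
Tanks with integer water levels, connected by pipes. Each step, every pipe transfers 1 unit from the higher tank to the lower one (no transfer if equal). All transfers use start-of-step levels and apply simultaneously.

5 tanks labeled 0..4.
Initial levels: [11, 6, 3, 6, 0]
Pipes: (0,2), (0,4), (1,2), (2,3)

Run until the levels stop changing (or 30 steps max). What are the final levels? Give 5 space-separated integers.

Answer: 6 6 4 6 4

Derivation:
Step 1: flows [0->2,0->4,1->2,3->2] -> levels [9 5 6 5 1]
Step 2: flows [0->2,0->4,2->1,2->3] -> levels [7 6 5 6 2]
Step 3: flows [0->2,0->4,1->2,3->2] -> levels [5 5 8 5 3]
Step 4: flows [2->0,0->4,2->1,2->3] -> levels [5 6 5 6 4]
Step 5: flows [0=2,0->4,1->2,3->2] -> levels [4 5 7 5 5]
Step 6: flows [2->0,4->0,2->1,2->3] -> levels [6 6 4 6 4]
Step 7: flows [0->2,0->4,1->2,3->2] -> levels [4 5 7 5 5]
  -> period-2 cycle: step 7 state = step 5 state; never stabilizes
  -> state at step 30: (30-5) mod 2 = 1, same as step 6 -> [6 6 4 6 4]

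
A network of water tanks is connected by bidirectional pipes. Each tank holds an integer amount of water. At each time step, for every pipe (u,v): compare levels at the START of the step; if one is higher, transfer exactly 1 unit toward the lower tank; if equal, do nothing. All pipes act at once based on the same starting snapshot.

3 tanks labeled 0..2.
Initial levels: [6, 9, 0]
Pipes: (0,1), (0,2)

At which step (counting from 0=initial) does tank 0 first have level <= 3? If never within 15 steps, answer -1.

Step 1: flows [1->0,0->2] -> levels [6 8 1]
Step 2: flows [1->0,0->2] -> levels [6 7 2]
Step 3: flows [1->0,0->2] -> levels [6 6 3]
Step 4: flows [0=1,0->2] -> levels [5 6 4]
Step 5: flows [1->0,0->2] -> levels [5 5 5]
Step 6: flows [0=1,0=2] -> levels [5 5 5]
  -> stable; tank 0 stays at 5 > 3
Tank 0 never reaches <=3 within 15 steps

Answer: -1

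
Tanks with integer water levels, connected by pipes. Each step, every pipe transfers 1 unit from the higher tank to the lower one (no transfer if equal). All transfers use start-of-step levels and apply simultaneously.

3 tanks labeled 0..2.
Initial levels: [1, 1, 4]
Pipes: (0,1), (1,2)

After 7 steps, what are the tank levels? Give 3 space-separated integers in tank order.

Step 1: flows [0=1,2->1] -> levels [1 2 3]
Step 2: flows [1->0,2->1] -> levels [2 2 2]
Step 3: flows [0=1,1=2] -> levels [2 2 2]
  -> stable; steps 4..7 unchanged -> [2 2 2]

Answer: 2 2 2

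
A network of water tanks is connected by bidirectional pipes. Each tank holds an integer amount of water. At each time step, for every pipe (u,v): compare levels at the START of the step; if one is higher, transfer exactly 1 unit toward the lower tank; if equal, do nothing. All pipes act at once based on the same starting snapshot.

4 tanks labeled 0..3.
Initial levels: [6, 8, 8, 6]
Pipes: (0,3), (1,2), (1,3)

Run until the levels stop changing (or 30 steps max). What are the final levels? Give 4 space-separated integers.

Answer: 7 8 7 6

Derivation:
Step 1: flows [0=3,1=2,1->3] -> levels [6 7 8 7]
Step 2: flows [3->0,2->1,1=3] -> levels [7 8 7 6]
Step 3: flows [0->3,1->2,1->3] -> levels [6 6 8 8]
Step 4: flows [3->0,2->1,3->1] -> levels [7 8 7 6]
  -> period-2 cycle: step 4 state = step 2 state; never stabilizes
  -> state at step 30: (30-2) mod 2 = 0, same as step 2 -> [7 8 7 6]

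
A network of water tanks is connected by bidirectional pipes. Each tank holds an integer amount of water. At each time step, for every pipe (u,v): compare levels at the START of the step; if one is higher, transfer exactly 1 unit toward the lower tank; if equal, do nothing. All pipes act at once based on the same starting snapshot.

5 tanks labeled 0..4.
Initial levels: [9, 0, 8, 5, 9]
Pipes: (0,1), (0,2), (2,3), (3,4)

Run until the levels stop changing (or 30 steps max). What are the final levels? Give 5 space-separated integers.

Step 1: flows [0->1,0->2,2->3,4->3] -> levels [7 1 8 7 8]
Step 2: flows [0->1,2->0,2->3,4->3] -> levels [7 2 6 9 7]
Step 3: flows [0->1,0->2,3->2,3->4] -> levels [5 3 8 7 8]
Step 4: flows [0->1,2->0,2->3,4->3] -> levels [5 4 6 9 7]
Step 5: flows [0->1,2->0,3->2,3->4] -> levels [5 5 6 7 8]
Step 6: flows [0=1,2->0,3->2,4->3] -> levels [6 5 6 7 7]
Step 7: flows [0->1,0=2,3->2,3=4] -> levels [5 6 7 6 7]
Step 8: flows [1->0,2->0,2->3,4->3] -> levels [7 5 5 8 6]
Step 9: flows [0->1,0->2,3->2,3->4] -> levels [5 6 7 6 7]
  -> period-2 cycle: step 9 state = step 7 state; never stabilizes
  -> state at step 30: (30-7) mod 2 = 1, same as step 8 -> [7 5 5 8 6]

Answer: 7 5 5 8 6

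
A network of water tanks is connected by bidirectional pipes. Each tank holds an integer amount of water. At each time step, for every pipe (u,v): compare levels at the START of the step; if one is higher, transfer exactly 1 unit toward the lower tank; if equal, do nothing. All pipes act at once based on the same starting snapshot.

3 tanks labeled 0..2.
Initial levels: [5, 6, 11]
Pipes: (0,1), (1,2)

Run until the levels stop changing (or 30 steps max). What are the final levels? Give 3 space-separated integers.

Answer: 7 8 7

Derivation:
Step 1: flows [1->0,2->1] -> levels [6 6 10]
Step 2: flows [0=1,2->1] -> levels [6 7 9]
Step 3: flows [1->0,2->1] -> levels [7 7 8]
Step 4: flows [0=1,2->1] -> levels [7 8 7]
Step 5: flows [1->0,1->2] -> levels [8 6 8]
Step 6: flows [0->1,2->1] -> levels [7 8 7]
  -> period-2 cycle: step 6 state = step 4 state; never stabilizes
  -> state at step 30: (30-4) mod 2 = 0, same as step 4 -> [7 8 7]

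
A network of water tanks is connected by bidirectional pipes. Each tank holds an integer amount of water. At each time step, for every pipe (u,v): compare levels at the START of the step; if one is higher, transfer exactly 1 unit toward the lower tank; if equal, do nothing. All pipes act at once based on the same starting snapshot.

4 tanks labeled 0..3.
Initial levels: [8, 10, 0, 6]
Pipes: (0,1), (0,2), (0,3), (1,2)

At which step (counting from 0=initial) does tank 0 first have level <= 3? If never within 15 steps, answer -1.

Step 1: flows [1->0,0->2,0->3,1->2] -> levels [7 8 2 7]
Step 2: flows [1->0,0->2,0=3,1->2] -> levels [7 6 4 7]
Step 3: flows [0->1,0->2,0=3,1->2] -> levels [5 6 6 7]
Step 4: flows [1->0,2->0,3->0,1=2] -> levels [8 5 5 6]
Step 5: flows [0->1,0->2,0->3,1=2] -> levels [5 6 6 7]
  -> period-2 cycle (repeats step 3); tank 0 never drops to <=3
Tank 0 never reaches <=3 within 15 steps

Answer: -1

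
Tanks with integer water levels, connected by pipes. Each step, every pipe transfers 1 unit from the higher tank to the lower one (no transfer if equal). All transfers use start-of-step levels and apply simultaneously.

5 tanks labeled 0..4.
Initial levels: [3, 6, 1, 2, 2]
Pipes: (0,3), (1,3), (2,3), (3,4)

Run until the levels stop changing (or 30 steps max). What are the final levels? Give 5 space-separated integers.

Step 1: flows [0->3,1->3,3->2,3=4] -> levels [2 5 2 3 2]
Step 2: flows [3->0,1->3,3->2,3->4] -> levels [3 4 3 1 3]
Step 3: flows [0->3,1->3,2->3,4->3] -> levels [2 3 2 5 2]
Step 4: flows [3->0,3->1,3->2,3->4] -> levels [3 4 3 1 3]
  -> period-2 cycle: step 4 state = step 2 state; never stabilizes
  -> state at step 30: (30-2) mod 2 = 0, same as step 2 -> [3 4 3 1 3]

Answer: 3 4 3 1 3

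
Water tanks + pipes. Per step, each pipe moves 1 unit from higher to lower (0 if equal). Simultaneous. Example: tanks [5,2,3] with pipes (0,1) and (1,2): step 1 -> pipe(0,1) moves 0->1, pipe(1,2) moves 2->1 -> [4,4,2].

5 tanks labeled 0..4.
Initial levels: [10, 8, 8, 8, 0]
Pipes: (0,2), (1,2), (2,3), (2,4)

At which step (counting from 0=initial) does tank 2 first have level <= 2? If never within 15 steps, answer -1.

Answer: -1

Derivation:
Step 1: flows [0->2,1=2,2=3,2->4] -> levels [9 8 8 8 1]
Step 2: flows [0->2,1=2,2=3,2->4] -> levels [8 8 8 8 2]
Step 3: flows [0=2,1=2,2=3,2->4] -> levels [8 8 7 8 3]
Step 4: flows [0->2,1->2,3->2,2->4] -> levels [7 7 9 7 4]
Step 5: flows [2->0,2->1,2->3,2->4] -> levels [8 8 5 8 5]
Step 6: flows [0->2,1->2,3->2,2=4] -> levels [7 7 8 7 5]
Step 7: flows [2->0,2->1,2->3,2->4] -> levels [8 8 4 8 6]
Step 8: flows [0->2,1->2,3->2,4->2] -> levels [7 7 8 7 5]
  -> period-2 cycle (repeats step 6); tank 2 never drops to <=2
Tank 2 never reaches <=2 within 15 steps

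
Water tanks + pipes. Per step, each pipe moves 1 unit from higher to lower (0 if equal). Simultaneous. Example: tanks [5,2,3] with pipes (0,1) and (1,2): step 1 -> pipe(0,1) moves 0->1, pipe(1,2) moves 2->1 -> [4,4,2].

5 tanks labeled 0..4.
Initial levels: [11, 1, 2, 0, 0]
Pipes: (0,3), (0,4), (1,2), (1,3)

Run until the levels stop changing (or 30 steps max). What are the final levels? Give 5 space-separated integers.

Answer: 2 3 2 3 4

Derivation:
Step 1: flows [0->3,0->4,2->1,1->3] -> levels [9 1 1 2 1]
Step 2: flows [0->3,0->4,1=2,3->1] -> levels [7 2 1 2 2]
Step 3: flows [0->3,0->4,1->2,1=3] -> levels [5 1 2 3 3]
Step 4: flows [0->3,0->4,2->1,3->1] -> levels [3 3 1 3 4]
Step 5: flows [0=3,4->0,1->2,1=3] -> levels [4 2 2 3 3]
Step 6: flows [0->3,0->4,1=2,3->1] -> levels [2 3 2 3 4]
Step 7: flows [3->0,4->0,1->2,1=3] -> levels [4 2 3 2 3]
Step 8: flows [0->3,0->4,2->1,1=3] -> levels [2 3 2 3 4]
  -> period-2 cycle: step 8 state = step 6 state; never stabilizes
  -> state at step 30: (30-6) mod 2 = 0, same as step 6 -> [2 3 2 3 4]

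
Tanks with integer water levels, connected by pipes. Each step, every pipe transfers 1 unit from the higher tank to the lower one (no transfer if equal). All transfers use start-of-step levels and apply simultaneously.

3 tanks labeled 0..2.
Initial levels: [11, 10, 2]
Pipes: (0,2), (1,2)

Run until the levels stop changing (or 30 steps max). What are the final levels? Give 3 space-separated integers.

Answer: 8 8 7

Derivation:
Step 1: flows [0->2,1->2] -> levels [10 9 4]
Step 2: flows [0->2,1->2] -> levels [9 8 6]
Step 3: flows [0->2,1->2] -> levels [8 7 8]
Step 4: flows [0=2,2->1] -> levels [8 8 7]
Step 5: flows [0->2,1->2] -> levels [7 7 9]
Step 6: flows [2->0,2->1] -> levels [8 8 7]
  -> period-2 cycle: step 6 state = step 4 state; never stabilizes
  -> state at step 30: (30-4) mod 2 = 0, same as step 4 -> [8 8 7]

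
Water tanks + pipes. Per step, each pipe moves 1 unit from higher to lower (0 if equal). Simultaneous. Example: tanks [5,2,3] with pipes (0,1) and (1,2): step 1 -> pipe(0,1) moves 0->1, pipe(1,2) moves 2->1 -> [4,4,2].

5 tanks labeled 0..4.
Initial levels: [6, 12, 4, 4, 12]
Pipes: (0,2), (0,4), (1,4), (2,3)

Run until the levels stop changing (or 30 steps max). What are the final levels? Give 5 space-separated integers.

Answer: 6 8 8 7 9

Derivation:
Step 1: flows [0->2,4->0,1=4,2=3] -> levels [6 12 5 4 11]
Step 2: flows [0->2,4->0,1->4,2->3] -> levels [6 11 5 5 11]
Step 3: flows [0->2,4->0,1=4,2=3] -> levels [6 11 6 5 10]
Step 4: flows [0=2,4->0,1->4,2->3] -> levels [7 10 5 6 10]
Step 5: flows [0->2,4->0,1=4,3->2] -> levels [7 10 7 5 9]
Step 6: flows [0=2,4->0,1->4,2->3] -> levels [8 9 6 6 9]
Step 7: flows [0->2,4->0,1=4,2=3] -> levels [8 9 7 6 8]
Step 8: flows [0->2,0=4,1->4,2->3] -> levels [7 8 7 7 9]
Step 9: flows [0=2,4->0,4->1,2=3] -> levels [8 9 7 7 7]
Step 10: flows [0->2,0->4,1->4,2=3] -> levels [6 8 8 7 9]
Step 11: flows [2->0,4->0,4->1,2->3] -> levels [8 9 6 8 7]
Step 12: flows [0->2,0->4,1->4,3->2] -> levels [6 8 8 7 9]
  -> period-2 cycle: step 12 state = step 10 state; never stabilizes
  -> state at step 30: (30-10) mod 2 = 0, same as step 10 -> [6 8 8 7 9]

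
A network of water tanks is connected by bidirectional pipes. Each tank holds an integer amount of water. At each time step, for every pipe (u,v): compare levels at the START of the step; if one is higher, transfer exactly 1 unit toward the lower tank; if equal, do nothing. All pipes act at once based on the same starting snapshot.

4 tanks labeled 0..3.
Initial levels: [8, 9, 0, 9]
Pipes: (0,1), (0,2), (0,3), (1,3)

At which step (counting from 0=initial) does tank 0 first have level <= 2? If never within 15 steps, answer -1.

Step 1: flows [1->0,0->2,3->0,1=3] -> levels [9 8 1 8]
Step 2: flows [0->1,0->2,0->3,1=3] -> levels [6 9 2 9]
Step 3: flows [1->0,0->2,3->0,1=3] -> levels [7 8 3 8]
Step 4: flows [1->0,0->2,3->0,1=3] -> levels [8 7 4 7]
Step 5: flows [0->1,0->2,0->3,1=3] -> levels [5 8 5 8]
Step 6: flows [1->0,0=2,3->0,1=3] -> levels [7 7 5 7]
Step 7: flows [0=1,0->2,0=3,1=3] -> levels [6 7 6 7]
Step 8: flows [1->0,0=2,3->0,1=3] -> levels [8 6 6 6]
Step 9: flows [0->1,0->2,0->3,1=3] -> levels [5 7 7 7]
Step 10: flows [1->0,2->0,3->0,1=3] -> levels [8 6 6 6]
  -> period-2 cycle (repeats step 8); tank 0 never drops to <=2
Tank 0 never reaches <=2 within 15 steps

Answer: -1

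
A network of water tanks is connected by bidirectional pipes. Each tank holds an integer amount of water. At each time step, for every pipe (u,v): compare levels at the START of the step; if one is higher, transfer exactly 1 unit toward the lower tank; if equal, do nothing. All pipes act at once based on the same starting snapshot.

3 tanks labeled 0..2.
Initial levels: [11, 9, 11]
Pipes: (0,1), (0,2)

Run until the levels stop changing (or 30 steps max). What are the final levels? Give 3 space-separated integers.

Step 1: flows [0->1,0=2] -> levels [10 10 11]
Step 2: flows [0=1,2->0] -> levels [11 10 10]
Step 3: flows [0->1,0->2] -> levels [9 11 11]
Step 4: flows [1->0,2->0] -> levels [11 10 10]
  -> period-2 cycle: step 4 state = step 2 state; never stabilizes
  -> state at step 30: (30-2) mod 2 = 0, same as step 2 -> [11 10 10]

Answer: 11 10 10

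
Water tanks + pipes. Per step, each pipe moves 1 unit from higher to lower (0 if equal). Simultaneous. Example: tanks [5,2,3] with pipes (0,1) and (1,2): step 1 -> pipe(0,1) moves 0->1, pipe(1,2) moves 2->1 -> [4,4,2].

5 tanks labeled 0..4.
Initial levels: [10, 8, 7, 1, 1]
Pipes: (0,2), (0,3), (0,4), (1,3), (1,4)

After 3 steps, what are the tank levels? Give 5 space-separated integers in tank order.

Answer: 5 6 6 5 5

Derivation:
Step 1: flows [0->2,0->3,0->4,1->3,1->4] -> levels [7 6 8 3 3]
Step 2: flows [2->0,0->3,0->4,1->3,1->4] -> levels [6 4 7 5 5]
Step 3: flows [2->0,0->3,0->4,3->1,4->1] -> levels [5 6 6 5 5]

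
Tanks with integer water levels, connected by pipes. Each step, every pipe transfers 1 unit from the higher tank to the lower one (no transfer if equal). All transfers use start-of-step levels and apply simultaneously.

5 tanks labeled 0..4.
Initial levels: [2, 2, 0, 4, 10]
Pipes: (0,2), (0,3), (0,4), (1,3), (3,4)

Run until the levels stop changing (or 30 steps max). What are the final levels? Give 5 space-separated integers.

Step 1: flows [0->2,3->0,4->0,3->1,4->3] -> levels [3 3 1 3 8]
Step 2: flows [0->2,0=3,4->0,1=3,4->3] -> levels [3 3 2 4 6]
Step 3: flows [0->2,3->0,4->0,3->1,4->3] -> levels [4 4 3 3 4]
Step 4: flows [0->2,0->3,0=4,1->3,4->3] -> levels [2 3 4 6 3]
Step 5: flows [2->0,3->0,4->0,3->1,3->4] -> levels [5 4 3 3 3]
Step 6: flows [0->2,0->3,0->4,1->3,3=4] -> levels [2 3 4 5 4]
Step 7: flows [2->0,3->0,4->0,3->1,3->4] -> levels [5 4 3 2 4]
Step 8: flows [0->2,0->3,0->4,1->3,4->3] -> levels [2 3 4 5 4]
  -> period-2 cycle: step 8 state = step 6 state; never stabilizes
  -> state at step 30: (30-6) mod 2 = 0, same as step 6 -> [2 3 4 5 4]

Answer: 2 3 4 5 4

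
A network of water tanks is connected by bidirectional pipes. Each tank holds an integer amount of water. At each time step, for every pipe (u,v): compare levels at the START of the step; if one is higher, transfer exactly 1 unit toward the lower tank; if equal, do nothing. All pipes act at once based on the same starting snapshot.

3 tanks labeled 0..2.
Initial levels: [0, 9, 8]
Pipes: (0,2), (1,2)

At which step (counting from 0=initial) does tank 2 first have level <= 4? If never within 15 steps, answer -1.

Answer: -1

Derivation:
Step 1: flows [2->0,1->2] -> levels [1 8 8]
Step 2: flows [2->0,1=2] -> levels [2 8 7]
Step 3: flows [2->0,1->2] -> levels [3 7 7]
Step 4: flows [2->0,1=2] -> levels [4 7 6]
Step 5: flows [2->0,1->2] -> levels [5 6 6]
Step 6: flows [2->0,1=2] -> levels [6 6 5]
Step 7: flows [0->2,1->2] -> levels [5 5 7]
Step 8: flows [2->0,2->1] -> levels [6 6 5]
  -> period-2 cycle (repeats step 6); tank 2 never drops to <=4
Tank 2 never reaches <=4 within 15 steps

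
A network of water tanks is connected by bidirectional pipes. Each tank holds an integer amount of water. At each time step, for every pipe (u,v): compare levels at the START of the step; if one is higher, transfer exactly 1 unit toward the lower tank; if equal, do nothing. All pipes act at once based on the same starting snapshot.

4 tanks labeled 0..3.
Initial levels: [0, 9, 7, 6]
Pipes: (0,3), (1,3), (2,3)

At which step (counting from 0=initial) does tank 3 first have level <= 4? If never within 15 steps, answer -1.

Answer: 4

Derivation:
Step 1: flows [3->0,1->3,2->3] -> levels [1 8 6 7]
Step 2: flows [3->0,1->3,3->2] -> levels [2 7 7 6]
Step 3: flows [3->0,1->3,2->3] -> levels [3 6 6 7]
Step 4: flows [3->0,3->1,3->2] -> levels [4 7 7 4]
Tank 3 first reaches <=4 at step 4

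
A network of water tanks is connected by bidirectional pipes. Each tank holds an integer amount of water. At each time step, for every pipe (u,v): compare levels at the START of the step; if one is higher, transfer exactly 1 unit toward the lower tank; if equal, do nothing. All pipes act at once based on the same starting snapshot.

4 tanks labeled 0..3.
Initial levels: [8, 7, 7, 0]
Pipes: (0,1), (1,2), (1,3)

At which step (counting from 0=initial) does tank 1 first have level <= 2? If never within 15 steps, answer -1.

Step 1: flows [0->1,1=2,1->3] -> levels [7 7 7 1]
Step 2: flows [0=1,1=2,1->3] -> levels [7 6 7 2]
Step 3: flows [0->1,2->1,1->3] -> levels [6 7 6 3]
Step 4: flows [1->0,1->2,1->3] -> levels [7 4 7 4]
Step 5: flows [0->1,2->1,1=3] -> levels [6 6 6 4]
Step 6: flows [0=1,1=2,1->3] -> levels [6 5 6 5]
Step 7: flows [0->1,2->1,1=3] -> levels [5 7 5 5]
Step 8: flows [1->0,1->2,1->3] -> levels [6 4 6 6]
Step 9: flows [0->1,2->1,3->1] -> levels [5 7 5 5]
  -> period-2 cycle (repeats step 7); tank 1 never drops to <=2
Tank 1 never reaches <=2 within 15 steps

Answer: -1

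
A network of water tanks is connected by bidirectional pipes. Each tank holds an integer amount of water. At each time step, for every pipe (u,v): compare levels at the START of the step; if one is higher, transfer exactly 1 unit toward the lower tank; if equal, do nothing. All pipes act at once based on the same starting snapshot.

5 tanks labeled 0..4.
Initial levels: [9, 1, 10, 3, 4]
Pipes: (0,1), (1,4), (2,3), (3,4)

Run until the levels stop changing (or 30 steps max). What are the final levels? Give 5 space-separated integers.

Answer: 6 4 6 5 6

Derivation:
Step 1: flows [0->1,4->1,2->3,4->3] -> levels [8 3 9 5 2]
Step 2: flows [0->1,1->4,2->3,3->4] -> levels [7 3 8 5 4]
Step 3: flows [0->1,4->1,2->3,3->4] -> levels [6 5 7 5 4]
Step 4: flows [0->1,1->4,2->3,3->4] -> levels [5 5 6 5 6]
Step 5: flows [0=1,4->1,2->3,4->3] -> levels [5 6 5 7 4]
Step 6: flows [1->0,1->4,3->2,3->4] -> levels [6 4 6 5 6]
Step 7: flows [0->1,4->1,2->3,4->3] -> levels [5 6 5 7 4]
  -> period-2 cycle: step 7 state = step 5 state; never stabilizes
  -> state at step 30: (30-5) mod 2 = 1, same as step 6 -> [6 4 6 5 6]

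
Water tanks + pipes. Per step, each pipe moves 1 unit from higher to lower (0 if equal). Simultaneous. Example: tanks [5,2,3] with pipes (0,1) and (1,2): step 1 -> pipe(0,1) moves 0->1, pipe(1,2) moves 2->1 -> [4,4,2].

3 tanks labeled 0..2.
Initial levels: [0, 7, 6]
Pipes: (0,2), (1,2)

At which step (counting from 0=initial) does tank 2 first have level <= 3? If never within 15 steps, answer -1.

Step 1: flows [2->0,1->2] -> levels [1 6 6]
Step 2: flows [2->0,1=2] -> levels [2 6 5]
Step 3: flows [2->0,1->2] -> levels [3 5 5]
Step 4: flows [2->0,1=2] -> levels [4 5 4]
Step 5: flows [0=2,1->2] -> levels [4 4 5]
Step 6: flows [2->0,2->1] -> levels [5 5 3]
Tank 2 first reaches <=3 at step 6

Answer: 6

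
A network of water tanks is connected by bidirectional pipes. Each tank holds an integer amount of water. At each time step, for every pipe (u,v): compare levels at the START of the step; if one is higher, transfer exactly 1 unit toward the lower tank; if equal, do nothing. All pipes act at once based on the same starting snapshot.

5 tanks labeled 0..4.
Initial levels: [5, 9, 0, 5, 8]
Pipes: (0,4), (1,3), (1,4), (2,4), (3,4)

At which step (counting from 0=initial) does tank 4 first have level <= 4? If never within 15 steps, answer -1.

Answer: 3

Derivation:
Step 1: flows [4->0,1->3,1->4,4->2,4->3] -> levels [6 7 1 7 6]
Step 2: flows [0=4,1=3,1->4,4->2,3->4] -> levels [6 6 2 6 7]
Step 3: flows [4->0,1=3,4->1,4->2,4->3] -> levels [7 7 3 7 3]
Tank 4 first reaches <=4 at step 3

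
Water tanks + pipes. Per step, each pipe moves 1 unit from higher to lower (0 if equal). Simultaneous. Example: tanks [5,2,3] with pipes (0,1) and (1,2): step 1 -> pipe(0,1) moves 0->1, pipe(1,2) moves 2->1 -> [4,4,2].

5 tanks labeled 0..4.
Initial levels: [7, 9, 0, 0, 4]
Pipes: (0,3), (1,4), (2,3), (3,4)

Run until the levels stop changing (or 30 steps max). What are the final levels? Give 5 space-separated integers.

Answer: 4 4 4 2 6

Derivation:
Step 1: flows [0->3,1->4,2=3,4->3] -> levels [6 8 0 2 4]
Step 2: flows [0->3,1->4,3->2,4->3] -> levels [5 7 1 3 4]
Step 3: flows [0->3,1->4,3->2,4->3] -> levels [4 6 2 4 4]
Step 4: flows [0=3,1->4,3->2,3=4] -> levels [4 5 3 3 5]
Step 5: flows [0->3,1=4,2=3,4->3] -> levels [3 5 3 5 4]
Step 6: flows [3->0,1->4,3->2,3->4] -> levels [4 4 4 2 6]
Step 7: flows [0->3,4->1,2->3,4->3] -> levels [3 5 3 5 4]
  -> period-2 cycle: step 7 state = step 5 state; never stabilizes
  -> state at step 30: (30-5) mod 2 = 1, same as step 6 -> [4 4 4 2 6]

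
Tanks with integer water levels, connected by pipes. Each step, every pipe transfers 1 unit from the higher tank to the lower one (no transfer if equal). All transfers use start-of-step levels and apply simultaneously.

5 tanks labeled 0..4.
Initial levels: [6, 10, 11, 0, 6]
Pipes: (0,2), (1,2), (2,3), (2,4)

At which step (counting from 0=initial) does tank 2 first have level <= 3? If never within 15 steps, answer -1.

Step 1: flows [2->0,2->1,2->3,2->4] -> levels [7 11 7 1 7]
Step 2: flows [0=2,1->2,2->3,2=4] -> levels [7 10 7 2 7]
Step 3: flows [0=2,1->2,2->3,2=4] -> levels [7 9 7 3 7]
Step 4: flows [0=2,1->2,2->3,2=4] -> levels [7 8 7 4 7]
Step 5: flows [0=2,1->2,2->3,2=4] -> levels [7 7 7 5 7]
Step 6: flows [0=2,1=2,2->3,2=4] -> levels [7 7 6 6 7]
Step 7: flows [0->2,1->2,2=3,4->2] -> levels [6 6 9 6 6]
Step 8: flows [2->0,2->1,2->3,2->4] -> levels [7 7 5 7 7]
Step 9: flows [0->2,1->2,3->2,4->2] -> levels [6 6 9 6 6]
  -> period-2 cycle (repeats step 7); tank 2 never drops to <=3
Tank 2 never reaches <=3 within 15 steps

Answer: -1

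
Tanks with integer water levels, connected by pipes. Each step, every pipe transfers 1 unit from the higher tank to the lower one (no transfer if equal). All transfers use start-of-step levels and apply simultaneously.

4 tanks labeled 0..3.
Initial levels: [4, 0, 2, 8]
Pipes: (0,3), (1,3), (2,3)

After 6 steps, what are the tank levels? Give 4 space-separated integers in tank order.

Answer: 4 4 4 2

Derivation:
Step 1: flows [3->0,3->1,3->2] -> levels [5 1 3 5]
Step 2: flows [0=3,3->1,3->2] -> levels [5 2 4 3]
Step 3: flows [0->3,3->1,2->3] -> levels [4 3 3 4]
Step 4: flows [0=3,3->1,3->2] -> levels [4 4 4 2]
Step 5: flows [0->3,1->3,2->3] -> levels [3 3 3 5]
Step 6: flows [3->0,3->1,3->2] -> levels [4 4 4 2]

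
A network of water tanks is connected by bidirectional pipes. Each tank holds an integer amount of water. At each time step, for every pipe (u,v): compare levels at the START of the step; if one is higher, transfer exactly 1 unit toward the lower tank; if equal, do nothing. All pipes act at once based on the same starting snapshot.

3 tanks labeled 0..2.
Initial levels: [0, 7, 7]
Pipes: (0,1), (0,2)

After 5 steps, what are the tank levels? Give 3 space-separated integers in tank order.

Answer: 6 4 4

Derivation:
Step 1: flows [1->0,2->0] -> levels [2 6 6]
Step 2: flows [1->0,2->0] -> levels [4 5 5]
Step 3: flows [1->0,2->0] -> levels [6 4 4]
Step 4: flows [0->1,0->2] -> levels [4 5 5]
  -> period-2 cycle: step 4 state = step 2 state
  -> state at step 5: (5-2) mod 2 = 1, same as step 3 -> [6 4 4]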